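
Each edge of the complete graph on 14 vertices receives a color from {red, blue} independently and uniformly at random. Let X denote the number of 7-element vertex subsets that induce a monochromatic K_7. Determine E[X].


Let X = Σ_S X_S over the C(14, 7) = 3432 subsets S of size 7, where X_S = 1 if the K_7 on S is monochromatic.
For a fixed S, the K_7 on S has C(7, 2) = 21 edges. P[all 21 edges red] = (1/2)^21, and likewise for blue, so P[monochromatic] = 2·(1/2)^21 = 2^{1 − 21} = 1/1048576.
By linearity of expectation: E[X] = C(14, 7) · 2^{1 − 21} = 3432 · 1/1048576 = 429/131072.
Numerically: E[X] ≈ 0.003.

E[X] = C(14,7)·2^(1−C(7,2)) = 429/131072 ≈ 0.003.


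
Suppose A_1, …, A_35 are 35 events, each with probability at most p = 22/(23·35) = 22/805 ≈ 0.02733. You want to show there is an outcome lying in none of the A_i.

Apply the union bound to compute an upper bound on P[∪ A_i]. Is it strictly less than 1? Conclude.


Union bound: P[∪_{i=1}^{35} A_i] ≤ Σ_i P[A_i] ≤ 35·p = 35·(22/805) = 22/23.
Numerically: 22/23 ≈ 0.95652.
Is 22/23 < 1? YES.
Since P[∪ A_i] ≤ 22/23 < 1, the complement has P[∩ A_i^c] ≥ 1 − 22/23 = 1/23 > 0, so some outcome avoids every A_i.

35·p = 22/23 ≈ 0.95652; existence CERTIFIED by the union bound.


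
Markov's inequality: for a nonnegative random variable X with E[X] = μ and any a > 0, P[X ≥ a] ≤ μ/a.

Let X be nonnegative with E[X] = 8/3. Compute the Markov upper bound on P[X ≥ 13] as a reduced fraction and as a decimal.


μ = E[X] = 8/3, a = 13.
Markov: P[X ≥ 13] ≤ μ/a = (8/3)/13 = 8/39.
Numerically: ≈ 0.205.
(Since a = 13 > μ = 2.667, the bound 8/39 is < 1 and informative.)

P[X ≥ 13] ≤ 8/39 ≈ 0.205.


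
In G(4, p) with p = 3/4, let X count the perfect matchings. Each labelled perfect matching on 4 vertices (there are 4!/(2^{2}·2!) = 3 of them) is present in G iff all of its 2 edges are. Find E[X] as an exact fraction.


K_4 has 4!/(2^{2}·2!) = 3 labelled perfect matchings.
For each such perfect matching H, let X_H = 1 if all 2 edges of H are present in G. Then P[X_H = 1] = p^{2} = (3/4)^{2} = 9/16.
Summing the indicators: E[X] = Σ_H E[X_H] = 3 · p^{2} = 3 · 9/16 = 27/16.
Numerically: E[X] ≈ 1.6875.

E[X] = 3 · (3/4)^{2} = 27/16 ≈ 1.6875.


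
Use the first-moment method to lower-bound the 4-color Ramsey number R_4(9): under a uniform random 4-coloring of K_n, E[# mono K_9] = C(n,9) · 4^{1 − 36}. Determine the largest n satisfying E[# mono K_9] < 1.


We need C(n, 9) · 4^{1 − 36} < 1, i.e. C(n, 9) < 4^{36 − 1} = 1180591620717411303424.
Check values of n near the boundary:
  n = 913: C(913, 9) = 1167605542753639808390; 1167605542753639808390 < 1180591620717411303424? YES
  n = 914: C(914, 9) = 1179217089587653905932; 1179217089587653905932 < 1180591620717411303424? YES
  n = 915: C(915, 9) = 1190931166636537885130; 1190931166636537885130 < 1180591620717411303424? NO
The largest n with C(n, 9) < 1180591620717411303424 is n = 914 (where E[X] = 294804272396913476483/295147905179352825856 ≈ 0.999). Hence R_4(9) > 914, i.e. R_4(9) ≥ 915.

Largest n = 914; hence R_4(9) > 914.


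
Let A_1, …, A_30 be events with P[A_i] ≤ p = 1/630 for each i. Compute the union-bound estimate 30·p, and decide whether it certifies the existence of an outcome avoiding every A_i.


Union bound: P[∪_{i=1}^{30} A_i] ≤ Σ_i P[A_i] ≤ 30·p = 30·(1/630) = 1/21.
Numerically: 1/21 ≈ 0.04762.
Is 1/21 < 1? YES.
Since P[∪ A_i] ≤ 1/21 < 1, the complement has P[∩ A_i^c] ≥ 1 − 1/21 = 20/21 > 0, so some outcome avoids every A_i.

30·p = 1/21 ≈ 0.04762; existence CERTIFIED by the union bound.


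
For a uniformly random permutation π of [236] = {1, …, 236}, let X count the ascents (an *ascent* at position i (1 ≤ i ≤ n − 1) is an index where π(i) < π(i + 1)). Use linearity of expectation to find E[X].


Write X = Σ X_I over i = 1, …, 235, with X_I the indicator of one ascent.
There are 235 indicators.
For each fixed i, the pair (π(i), π(i+1)) is a uniformly random ordered pair of distinct values from {1, …, 236}; by symmetry P[π(i) < π(i+1)] = 1/2.
By linearity: E[X] = 235 · (1/2) = (236 − 1) · (1/2) = 235/2 ≈ 117.5000.

E[X] = 235/2 = 117.5000.


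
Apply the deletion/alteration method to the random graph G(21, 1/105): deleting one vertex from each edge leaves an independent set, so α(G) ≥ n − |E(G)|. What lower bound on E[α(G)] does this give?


E[|E(G)|] = C(21, 2)·p = 210 · (1/105) = 2.
E[α(G)] ≥ n − E[|E(G)|] = 21 − 2 = 19.
Numerically: ≈ 19.000.
(This is only a lower bound; the true E[α(G)] may be larger.)

E[α(G)] ≥ 19 ≈ 19.000.


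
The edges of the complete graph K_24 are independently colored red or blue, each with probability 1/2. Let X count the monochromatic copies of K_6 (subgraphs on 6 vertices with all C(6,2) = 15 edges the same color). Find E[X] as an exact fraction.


Let X = Σ_S X_S over the C(24, 6) = 134596 subsets S of size 6, where X_S = 1 if the K_6 on S is monochromatic.
For a fixed S, the K_6 on S has C(6, 2) = 15 edges. P[all 15 edges red] = (1/2)^15, and likewise for blue, so P[monochromatic] = 2·(1/2)^15 = 2^{1 − 15} = 1/16384.
Summing: E[X] = C(24, 6) · 2^{1 − 15} = 134596 · 1/16384 = 33649/4096.
Numerically: E[X] ≈ 8.2151.

E[X] = C(24,6)·2^(1−C(6,2)) = 33649/4096 ≈ 8.2151.


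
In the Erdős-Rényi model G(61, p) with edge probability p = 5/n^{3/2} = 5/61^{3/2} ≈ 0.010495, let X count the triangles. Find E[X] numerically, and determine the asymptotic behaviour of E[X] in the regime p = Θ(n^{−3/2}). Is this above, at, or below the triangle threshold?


Number of potential triangles: C(61, 3) = 35990.
Each occurs with probability p³ ≈ (0.010495)³ ≈ 1.1559146e-06.
By linearity: E[X] = C(61, 3)·p³ ≈ 35990 · 1.1559146e-06 ≈ 0.04160.
Since α = 3/2 > 1, p = c/n^{3/2} = o(1/n) is below the triangle threshold p ~ 1/n. Asymptotically E[X] ~ (c³/6)·n^{3(1−α)} = (5³/6)·n^{-1.5} → 0, so by Markov's inequality G has no triangles w.h.p.

E[X] ≈ 0.04160; in regime p = Θ(1/n^{3/2}) E[X] tends to 0 (below the triangle threshold p ~ 1/n).


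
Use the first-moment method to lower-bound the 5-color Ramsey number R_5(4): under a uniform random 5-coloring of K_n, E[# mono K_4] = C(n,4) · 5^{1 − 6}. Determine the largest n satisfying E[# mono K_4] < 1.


We need C(n, 4) · 5^{1 − 6} < 1, i.e. C(n, 4) < 5^{6 − 1} = 3125.
Check values of n near the boundary:
  n = 17: C(17, 4) = 2380; 2380 < 3125? YES
  n = 18: C(18, 4) = 3060; 3060 < 3125? YES
  n = 19: C(19, 4) = 3876; 3876 < 3125? NO
The largest n with C(n, 4) < 3125 is n = 18 (where E[X] = 612/625 ≈ 0.979). Hence R_5(4) > 18, i.e. R_5(4) ≥ 19.

Largest n = 18; hence R_5(4) > 18.


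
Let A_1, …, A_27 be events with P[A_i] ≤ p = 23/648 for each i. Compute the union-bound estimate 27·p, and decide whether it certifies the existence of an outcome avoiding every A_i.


Union bound: P[∪_{i=1}^{27} A_i] ≤ Σ_i P[A_i] ≤ 27·p = 27·(23/648) = 23/24.
Numerically: 23/24 ≈ 0.9583333.
Is 23/24 < 1? YES.
Since P[∪ A_i] ≤ 23/24 < 1, the complement has P[∩ A_i^c] ≥ 1 − 23/24 = 1/24 > 0, so some outcome avoids every A_i.

27·p = 23/24 ≈ 0.9583333; existence CERTIFIED by the union bound.


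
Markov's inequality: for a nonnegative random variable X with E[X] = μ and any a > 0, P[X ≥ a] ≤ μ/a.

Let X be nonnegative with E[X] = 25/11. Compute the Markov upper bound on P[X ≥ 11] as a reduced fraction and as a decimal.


μ = E[X] = 25/11, a = 11.
Markov: P[X ≥ 11] ≤ μ/a = (25/11)/11 = 25/121.
Numerically: ≈ 0.207.
(Since a = 11 > μ = 2.273, the bound 25/121 is < 1 and informative.)

P[X ≥ 11] ≤ 25/121 ≈ 0.207.


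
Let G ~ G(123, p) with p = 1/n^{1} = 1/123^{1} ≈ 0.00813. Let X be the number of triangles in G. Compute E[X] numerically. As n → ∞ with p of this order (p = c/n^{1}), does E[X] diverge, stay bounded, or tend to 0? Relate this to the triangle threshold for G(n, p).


Number of potential triangles: C(123, 3) = 302621.
Each occurs with probability p³ ≈ (0.00813)³ ≈ 5.373839e-07.
By linearity: E[X] = C(123, 3)·p³ ≈ 302621 · 5.373839e-07 ≈ 0.1626.
Here α = 1, so p = 1/n is exactly at the triangle threshold p ~ 1/n. Asymptotically E[X] → c³/6 = 1³/6 = 1/6 ≈ 0.1667, a bounded constant. In this regime the triangle count is asymptotically Poisson(c³/6).

E[X] ≈ 0.1626; in regime p = Θ(1/n^{1}) E[X] stays bounded (at the triangle threshold p ~ 1/n).


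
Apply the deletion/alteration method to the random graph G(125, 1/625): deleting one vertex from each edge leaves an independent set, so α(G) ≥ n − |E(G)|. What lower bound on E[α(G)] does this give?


E[|E(G)|] = C(125, 2)·p = 7750 · (1/625) = 62/5.
E[α(G)] ≥ n − E[|E(G)|] = 125 − 62/5 = 563/5.
Numerically: ≈ 112.600000.
(This is only a lower bound; the true E[α(G)] may be larger.)

E[α(G)] ≥ 563/5 ≈ 112.600000.


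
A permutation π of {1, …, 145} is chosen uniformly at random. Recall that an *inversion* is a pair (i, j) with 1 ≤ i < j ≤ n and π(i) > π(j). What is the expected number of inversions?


Write X = Σ X_I over the C(145, 2) = 10440 pairs i < j, with X_I the indicator of one inversion.
There are 10440 indicators.
For each fixed pair i < j, the values π(i) and π(j) are two distinct elements of {1, …, 145} in uniformly random order; by symmetry P[π(i) > π(j)] = 1/2.
By linearity: E[X] = 10440 · (1/2) = C(145, 2) · (1/2) = 10440/2 = 5220 ≈ 5220.000000.

E[X] = 5220 = 5220.000000.


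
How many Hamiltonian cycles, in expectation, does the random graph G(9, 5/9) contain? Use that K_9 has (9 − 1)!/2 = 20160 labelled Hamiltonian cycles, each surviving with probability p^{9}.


K_9 has (9 − 1)!/2 = 20160 labelled Hamiltonian cycles.
For each such Hamiltonian cycle H, let X_H = 1 if all 9 edges of H are present in G. Then P[X_H = 1] = p^{9} = (5/9)^{9} = 1953125/387420489.
By linearity: E[X] = Σ_H E[X_H] = 20160 · p^{9} = 20160 · 1953125/387420489 = 4375000000/43046721.
Numerically: E[X] ≈ 101.634.

E[X] = 20160 · (5/9)^{9} = 4375000000/43046721 ≈ 101.634.


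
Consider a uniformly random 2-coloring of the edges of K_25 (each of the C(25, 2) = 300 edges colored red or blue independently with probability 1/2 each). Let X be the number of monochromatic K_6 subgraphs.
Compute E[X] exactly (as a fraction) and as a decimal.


Let X = Σ_S X_S over the C(25, 6) = 177100 subsets S of size 6, where X_S = 1 if the K_6 on S is monochromatic.
For a fixed S, the K_6 on S has C(6, 2) = 15 edges. P[all 15 edges red] = (1/2)^15, and likewise for blue, so P[monochromatic] = 2·(1/2)^15 = 2^{1 − 15} = 1/16384.
Summing: E[X] = C(25, 6) · 2^{1 − 15} = 177100 · 1/16384 = 44275/4096.
Numerically: E[X] ≈ 10.809326.

E[X] = C(25,6)·2^(1−C(6,2)) = 44275/4096 ≈ 10.809326.


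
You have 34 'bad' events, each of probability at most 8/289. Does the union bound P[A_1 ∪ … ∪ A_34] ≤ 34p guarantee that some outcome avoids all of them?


Union bound: P[∪_{i=1}^{34} A_i] ≤ Σ_i P[A_i] ≤ 34·p = 34·(8/289) = 16/17.
Numerically: 16/17 ≈ 0.941176.
Is 16/17 < 1? YES.
Since P[∪ A_i] ≤ 16/17 < 1, the complement has P[∩ A_i^c] ≥ 1 − 16/17 = 1/17 > 0, so some outcome avoids every A_i.

34·p = 16/17 ≈ 0.941176; existence CERTIFIED by the union bound.


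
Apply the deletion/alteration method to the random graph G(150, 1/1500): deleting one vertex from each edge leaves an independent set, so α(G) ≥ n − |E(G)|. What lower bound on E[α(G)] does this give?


E[|E(G)|] = C(150, 2)·p = 11175 · (1/1500) = 149/20.
E[α(G)] ≥ n − E[|E(G)|] = 150 − 149/20 = 2851/20.
Numerically: ≈ 142.5500.
(This is only a lower bound; the true E[α(G)] may be larger.)

E[α(G)] ≥ 2851/20 ≈ 142.5500.


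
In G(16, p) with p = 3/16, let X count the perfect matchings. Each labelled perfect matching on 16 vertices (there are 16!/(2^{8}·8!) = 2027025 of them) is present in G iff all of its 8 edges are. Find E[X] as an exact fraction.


K_16 has 16!/(2^{8}·8!) = 2027025 labelled perfect matchings.
For each such perfect matching H, let X_H = 1 if all 8 edges of H are present in G. Then P[X_H = 1] = p^{8} = (3/16)^{8} = 6561/4294967296.
Summing the indicators: E[X] = Σ_H E[X_H] = 2027025 · p^{8} = 2027025 · 6561/4294967296 = 13299311025/4294967296.
Numerically: E[X] ≈ 3.0965.

E[X] = 2027025 · (3/16)^{8} = 13299311025/4294967296 ≈ 3.0965.


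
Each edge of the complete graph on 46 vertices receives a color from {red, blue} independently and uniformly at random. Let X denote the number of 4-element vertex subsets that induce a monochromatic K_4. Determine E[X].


Let X = Σ_S X_S over the C(46, 4) = 163185 subsets S of size 4, where X_S = 1 if the K_4 on S is monochromatic.
For a fixed S, the K_4 on S has C(4, 2) = 6 edges. P[all 6 edges red] = (1/2)^6, and likewise for blue, so P[monochromatic] = 2·(1/2)^6 = 2^{1 − 6} = 1/32.
By linearity of expectation: E[X] = C(46, 4) · 2^{1 − 6} = 163185 · 1/32 = 163185/32.
Numerically: E[X] ≈ 5099.531.

E[X] = C(46,4)·2^(1−C(4,2)) = 163185/32 ≈ 5099.531.


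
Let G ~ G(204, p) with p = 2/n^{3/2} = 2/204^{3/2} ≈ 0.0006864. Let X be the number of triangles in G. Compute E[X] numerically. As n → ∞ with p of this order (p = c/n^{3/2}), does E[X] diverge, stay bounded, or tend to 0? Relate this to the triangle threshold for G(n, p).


Number of potential triangles: C(204, 3) = 1394204.
Each occurs with probability p³ ≈ (0.0006864)³ ≈ 3.234106e-10.
By linearity: E[X] = C(204, 3)·p³ ≈ 1394204 · 3.234106e-10 ≈ 0.0005.
Since α = 3/2 > 1, p = c/n^{3/2} = o(1/n) is below the triangle threshold p ~ 1/n. Asymptotically E[X] ~ (c³/6)·n^{3(1−α)} = (2³/6)·n^{-1.5} → 0, so by Markov's inequality G has no triangles w.h.p.

E[X] ≈ 0.0005; in regime p = Θ(1/n^{3/2}) E[X] tends to 0 (below the triangle threshold p ~ 1/n).


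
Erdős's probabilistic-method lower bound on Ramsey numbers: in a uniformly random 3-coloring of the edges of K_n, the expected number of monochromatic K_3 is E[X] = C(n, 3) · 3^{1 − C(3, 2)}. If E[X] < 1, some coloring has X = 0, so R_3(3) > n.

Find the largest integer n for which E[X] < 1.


We need C(n, 3) · 3^{1 − 3} < 1, i.e. C(n, 3) < 3^{3 − 1} = 9.
Check values of n near the boundary:
  n = 3: C(3, 3) = 1; 1 < 9? YES
  n = 4: C(4, 3) = 4; 4 < 9? YES
  n = 5: C(5, 3) = 10; 10 < 9? NO
  n = 6: C(6, 3) = 20; 20 < 9? NO
The largest n with C(n, 3) < 9 is n = 4 (where E[X] = 4/9 ≈ 0.44444). Hence R_3(3) > 4, i.e. R_3(3) ≥ 5.

Largest n = 4; hence R_3(3) > 4.


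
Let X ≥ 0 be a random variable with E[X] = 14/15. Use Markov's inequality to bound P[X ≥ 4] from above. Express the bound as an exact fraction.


μ = E[X] = 14/15, a = 4.
Markov: P[X ≥ 4] ≤ μ/a = (14/15)/4 = 7/30.
Numerically: ≈ 0.233.
(Since a = 4 > μ = 0.933, the bound 7/30 is < 1 and informative.)

P[X ≥ 4] ≤ 7/30 ≈ 0.233.


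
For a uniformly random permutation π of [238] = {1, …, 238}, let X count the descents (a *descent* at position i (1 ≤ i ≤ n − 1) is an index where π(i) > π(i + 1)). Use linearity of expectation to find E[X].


Write X = Σ X_I over i = 1, …, 237, with X_I the indicator of one descent.
There are 237 indicators.
For each fixed i, the pair (π(i), π(i+1)) is a uniformly random ordered pair of distinct values from {1, …, 238}; by symmetry P[π(i) > π(i+1)] = 1/2.
By linearity: E[X] = 237 · (1/2) = (238 − 1) · (1/2) = 237/2 ≈ 118.500000.

E[X] = 237/2 = 118.500000.


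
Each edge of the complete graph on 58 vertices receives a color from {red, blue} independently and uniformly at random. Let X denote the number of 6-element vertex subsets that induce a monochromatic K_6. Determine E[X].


Let X = Σ_S X_S over the C(58, 6) = 40475358 subsets S of size 6, where X_S = 1 if the K_6 on S is monochromatic.
For a fixed S, the K_6 on S has C(6, 2) = 15 edges. P[all 15 edges red] = (1/2)^15, and likewise for blue, so P[monochromatic] = 2·(1/2)^15 = 2^{1 − 15} = 1/16384.
By linearity: E[X] = C(58, 6) · 2^{1 − 15} = 40475358 · 1/16384 = 20237679/8192.
Numerically: E[X] ≈ 2470.41980.

E[X] = C(58,6)·2^(1−C(6,2)) = 20237679/8192 ≈ 2470.41980.


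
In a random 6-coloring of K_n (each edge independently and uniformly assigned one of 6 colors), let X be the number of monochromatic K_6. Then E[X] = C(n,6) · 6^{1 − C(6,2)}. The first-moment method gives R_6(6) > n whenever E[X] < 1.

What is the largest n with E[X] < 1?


We need C(n, 6) · 6^{1 − 15} < 1, i.e. C(n, 6) < 6^{15 − 1} = 78364164096.
Check values of n near the boundary:
  n = 196: C(196, 6) = 72887293024; 72887293024 < 78364164096? YES
  n = 197: C(197, 6) = 75176946208; 75176946208 < 78364164096? YES
  n = 198: C(198, 6) = 77526225777; 77526225777 < 78364164096? YES
  n = 199: C(199, 6) = 79936367511; 79936367511 < 78364164096? NO
  n = 200: C(200, 6) = 82408626300; 82408626300 < 78364164096? NO
  n = 201: C(201, 6) = 84944276340; 84944276340 < 78364164096? NO
The largest n with C(n, 6) < 78364164096 is n = 198 (where E[X] = 25842075259/26121388032 ≈ 0.989). Hence R_6(6) > 198, i.e. R_6(6) ≥ 199.

Largest n = 198; hence R_6(6) > 198.


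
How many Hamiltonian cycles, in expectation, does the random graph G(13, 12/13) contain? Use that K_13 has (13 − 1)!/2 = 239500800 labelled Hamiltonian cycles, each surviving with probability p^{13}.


K_13 has (13 − 1)!/2 = 239500800 labelled Hamiltonian cycles.
For each such Hamiltonian cycle H, let X_H = 1 if all 13 edges of H are present in G. Then P[X_H = 1] = p^{13} = (12/13)^{13} = 106993205379072/302875106592253.
By linearity: E[X] = Σ_H E[X_H] = 239500800 · p^{13} = 239500800 · 106993205379072/302875106592253 = 25624958282852047257600/302875106592253.
Numerically: E[X] ≈ 8.461e+07.

E[X] = 239500800 · (12/13)^{13} = 25624958282852047257600/302875106592253 ≈ 8.461e+07.


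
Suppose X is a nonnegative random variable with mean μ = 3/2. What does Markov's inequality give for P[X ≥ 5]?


μ = E[X] = 3/2, a = 5.
Markov: P[X ≥ 5] ≤ μ/a = (3/2)/5 = 3/10.
Numerically: ≈ 0.3000.
(Since a = 5 > μ = 1.5000, the bound 3/10 is < 1 and informative.)

P[X ≥ 5] ≤ 3/10 ≈ 0.3000.


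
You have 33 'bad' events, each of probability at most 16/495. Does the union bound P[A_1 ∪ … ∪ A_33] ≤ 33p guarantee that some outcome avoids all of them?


Union bound: P[∪_{i=1}^{33} A_i] ≤ Σ_i P[A_i] ≤ 33·p = 33·(16/495) = 16/15.
Numerically: 16/15 ≈ 1.06667.
Is 16/15 < 1? NO.
Since the bound 16/15 is ≥ 1, the union bound is uninformative here; it does NOT by itself certify existence.

33·p = 16/15 ≈ 1.06667; existence NOT certified by the union bound.


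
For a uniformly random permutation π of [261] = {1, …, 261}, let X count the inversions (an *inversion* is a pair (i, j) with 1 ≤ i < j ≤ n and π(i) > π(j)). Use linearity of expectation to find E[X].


Write X = Σ X_I over the C(261, 2) = 33930 pairs i < j, with X_I the indicator of one inversion.
There are 33930 indicators.
For each fixed pair i < j, the values π(i) and π(j) are two distinct elements of {1, …, 261} in uniformly random order; by symmetry P[π(i) > π(j)] = 1/2.
By linearity: E[X] = 33930 · (1/2) = C(261, 2) · (1/2) = 33930/2 = 16965 ≈ 16965.000000.

E[X] = 16965 = 16965.000000.


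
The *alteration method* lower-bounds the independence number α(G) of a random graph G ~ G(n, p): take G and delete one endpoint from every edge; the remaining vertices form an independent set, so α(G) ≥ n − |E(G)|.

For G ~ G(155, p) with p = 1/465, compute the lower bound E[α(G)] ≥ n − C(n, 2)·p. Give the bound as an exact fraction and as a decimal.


E[|E(G)|] = C(155, 2)·p = 11935 · (1/465) = 77/3.
E[α(G)] ≥ n − E[|E(G)|] = 155 − 77/3 = 388/3.
Numerically: ≈ 129.333333.
(This is only a lower bound; the true E[α(G)] may be larger.)

E[α(G)] ≥ 388/3 ≈ 129.333333.


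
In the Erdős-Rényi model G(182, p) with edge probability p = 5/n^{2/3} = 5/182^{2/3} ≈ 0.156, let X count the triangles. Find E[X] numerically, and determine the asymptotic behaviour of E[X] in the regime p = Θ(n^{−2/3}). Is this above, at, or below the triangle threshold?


Number of potential triangles: C(182, 3) = 988260.
Each occurs with probability p³ ≈ (0.156)³ ≈ 3.77370e-03.
By linearity: E[X] = C(182, 3)·p³ ≈ 988260 · 3.77370e-03 ≈ 3729.396.
Since α = 2/3 < 1, p = c/n^{2/3} ≫ 1/n is above the triangle threshold p ~ 1/n. Asymptotically E[X] ~ (c³/6)·n^{3(1−α)} = (5³/6)·n^{1} → ∞; triangles are abundant w.h.p.

E[X] ≈ 3729.396; in regime p = Θ(1/n^{2/3}) E[X] diverges (above the triangle threshold p ~ 1/n).


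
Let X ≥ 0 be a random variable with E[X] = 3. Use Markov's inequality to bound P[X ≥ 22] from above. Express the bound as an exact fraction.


μ = E[X] = 3, a = 22.
Markov: P[X ≥ 22] ≤ μ/a = (3)/22 = 3/22.
Numerically: ≈ 0.136.
(Since a = 22 > μ = 3.000, the bound 3/22 is < 1 and informative.)

P[X ≥ 22] ≤ 3/22 ≈ 0.136.


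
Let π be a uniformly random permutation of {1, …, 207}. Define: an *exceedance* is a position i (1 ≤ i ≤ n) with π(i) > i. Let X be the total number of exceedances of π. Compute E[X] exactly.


Write X = Σ_{i=1}^{207} X_i, where X_i = 1_{π(i) > i}.
For each fixed i, π(i) is uniform over {1, …, 207} (marginal of a uniform permutation), so P[π(i) > i] = (n − i)/n. Summing: Σ_{i=1}^{207} (n − i)/n = (0 + 1 + … + 206)/207 = 207(207 − 1)/(2·207) = (207 − 1)/2.
Hence E[X] = Σ_{i=1}^{207} (207 − i)/207 = 103 ≈ 103.000000.

E[X] = 103 = 103.000000.


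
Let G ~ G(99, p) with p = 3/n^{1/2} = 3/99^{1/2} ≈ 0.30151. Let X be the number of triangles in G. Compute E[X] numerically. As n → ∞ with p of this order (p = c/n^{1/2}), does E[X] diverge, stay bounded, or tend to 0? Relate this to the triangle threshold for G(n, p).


Number of potential triangles: C(99, 3) = 156849.
Each occurs with probability p³ ≈ (0.30151)³ ≈ 2.7410122e-02.
By linearity: E[X] = C(99, 3)·p³ ≈ 156849 · 2.7410122e-02 ≈ 4299.25026.
Since α = 1/2 < 1, p = c/n^{1/2} ≫ 1/n is above the triangle threshold p ~ 1/n. Asymptotically E[X] ~ (c³/6)·n^{3(1−α)} = (3³/6)·n^{1.5} → ∞; triangles are abundant w.h.p.

E[X] ≈ 4299.25026; in regime p = Θ(1/n^{1/2}) E[X] diverges (above the triangle threshold p ~ 1/n).


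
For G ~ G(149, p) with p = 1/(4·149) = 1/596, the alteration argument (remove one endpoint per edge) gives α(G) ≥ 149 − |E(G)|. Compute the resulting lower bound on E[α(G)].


E[|E(G)|] = C(149, 2)·p = 11026 · (1/596) = 37/2.
E[α(G)] ≥ n − E[|E(G)|] = 149 − 37/2 = 261/2.
Numerically: ≈ 130.5000.
(This is only a lower bound; the true E[α(G)] may be larger.)

E[α(G)] ≥ 261/2 ≈ 130.5000.


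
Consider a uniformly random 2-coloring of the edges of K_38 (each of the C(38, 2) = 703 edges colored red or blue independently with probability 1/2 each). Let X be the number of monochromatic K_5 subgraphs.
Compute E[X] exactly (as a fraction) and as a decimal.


Let X = Σ_S X_S over the C(38, 5) = 501942 subsets S of size 5, where X_S = 1 if the K_5 on S is monochromatic.
For a fixed S, the K_5 on S has C(5, 2) = 10 edges. P[all 10 edges red] = (1/2)^10, and likewise for blue, so P[monochromatic] = 2·(1/2)^10 = 2^{1 − 10} = 1/512.
By linearity of expectation: E[X] = C(38, 5) · 2^{1 − 10} = 501942 · 1/512 = 250971/256.
Numerically: E[X] ≈ 980.3555.

E[X] = C(38,5)·2^(1−C(5,2)) = 250971/256 ≈ 980.3555.


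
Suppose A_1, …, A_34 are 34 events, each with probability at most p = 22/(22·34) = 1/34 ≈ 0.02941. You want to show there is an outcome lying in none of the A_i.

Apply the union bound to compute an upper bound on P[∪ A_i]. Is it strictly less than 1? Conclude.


Union bound: P[∪_{i=1}^{34} A_i] ≤ Σ_i P[A_i] ≤ 34·p = 34·(1/34) = 1.
Numerically: 1 ≈ 1.00000.
Is 1 < 1? NO.
Since the bound 1 is ≥ 1, the union bound is uninformative here; it does NOT by itself certify existence.

34·p = 1 ≈ 1.00000; existence NOT certified by the union bound.


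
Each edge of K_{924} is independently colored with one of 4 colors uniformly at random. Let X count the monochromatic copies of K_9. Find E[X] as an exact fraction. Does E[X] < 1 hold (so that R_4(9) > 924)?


E[X] = C(924, 9) · 4^{1 − 36} = 1301104023557231577684 · 4^{−35} = 1301104023557231577684/1180591620717411303424.
As a reduced fraction: E[X] = 325276005889307894421/295147905179352825856 ≈ 1.102.
Is E[X] < 1? NO.
Since E[X] ≥ 1, the first-moment bound is inconclusive at n = 924; it does NOT by itself certify R_4(9) > 924.

E[X] = 325276005889307894421/295147905179352825856 ≈ 1.102; E[X] ≥ 1; first-moment method inconclusive here.


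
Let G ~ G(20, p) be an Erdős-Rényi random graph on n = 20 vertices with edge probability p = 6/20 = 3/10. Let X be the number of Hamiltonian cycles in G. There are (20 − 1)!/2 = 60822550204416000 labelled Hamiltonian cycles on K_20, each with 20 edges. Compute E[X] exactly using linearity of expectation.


K_20 has (20 − 1)!/2 = 60822550204416000 labelled Hamiltonian cycles.
For each such Hamiltonian cycle H, let X_H = 1 if all 20 edges of H are present in G. Then P[X_H = 1] = p^{20} = (3/10)^{20} = 3486784401/100000000000000000000.
Summing the indicators: E[X] = Σ_H E[X_H] = 60822550204416000 · p^{20} = 60822550204416000 · 3486784401/100000000000000000000 = 51776152168407487821/24414062500000.
Numerically: E[X] ≈ 2.12075e+06.

E[X] = 60822550204416000 · (3/10)^{20} = 51776152168407487821/24414062500000 ≈ 2.12075e+06.


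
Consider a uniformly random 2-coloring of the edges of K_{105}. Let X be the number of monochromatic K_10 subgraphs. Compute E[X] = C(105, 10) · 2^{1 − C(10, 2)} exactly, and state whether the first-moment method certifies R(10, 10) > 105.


E[X] = C(105, 10) · 2^{1 − 45} = 28848458598960 · 2^{−44} = 28848458598960/17592186044416.
As a reduced fraction: E[X] = 1803028662435/1099511627776 ≈ 1.6398.
Is E[X] < 1? NO.
Since E[X] ≥ 1, the first-moment bound is inconclusive at n = 105; it does NOT by itself certify R(10, 10) > 105.

E[X] = 1803028662435/1099511627776 ≈ 1.6398; E[X] ≥ 1; first-moment method inconclusive here.


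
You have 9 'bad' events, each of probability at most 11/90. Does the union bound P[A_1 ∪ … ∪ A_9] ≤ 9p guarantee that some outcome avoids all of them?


Union bound: P[∪_{i=1}^{9} A_i] ≤ Σ_i P[A_i] ≤ 9·p = 9·(11/90) = 11/10.
Numerically: 11/10 ≈ 1.100000.
Is 11/10 < 1? NO.
Since the bound 11/10 is ≥ 1, the union bound is uninformative here; it does NOT by itself certify existence.

9·p = 11/10 ≈ 1.100000; existence NOT certified by the union bound.


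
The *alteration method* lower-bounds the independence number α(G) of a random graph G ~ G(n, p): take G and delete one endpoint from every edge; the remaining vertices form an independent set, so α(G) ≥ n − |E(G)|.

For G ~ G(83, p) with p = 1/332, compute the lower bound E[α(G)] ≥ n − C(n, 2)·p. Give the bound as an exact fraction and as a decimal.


E[|E(G)|] = C(83, 2)·p = 3403 · (1/332) = 41/4.
E[α(G)] ≥ n − E[|E(G)|] = 83 − 41/4 = 291/4.
Numerically: ≈ 72.7500.
(This is only a lower bound; the true E[α(G)] may be larger.)

E[α(G)] ≥ 291/4 ≈ 72.7500.


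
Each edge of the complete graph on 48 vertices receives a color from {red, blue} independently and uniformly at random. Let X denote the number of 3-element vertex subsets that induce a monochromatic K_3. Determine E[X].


Let X = Σ_S X_S over the C(48, 3) = 17296 subsets S of size 3, where X_S = 1 if the K_3 on S is monochromatic.
For a fixed S, the K_3 on S has C(3, 2) = 3 edges. P[all 3 edges red] = (1/2)^3, and likewise for blue, so P[monochromatic] = 2·(1/2)^3 = 2^{1 − 3} = 1/4.
By linearity of expectation: E[X] = C(48, 3) · 2^{1 − 3} = 17296 · 1/4 = 4324.
Numerically: E[X] ≈ 4324.000.

E[X] = C(48,3)·2^(1−C(3,2)) = 4324 ≈ 4324.000.


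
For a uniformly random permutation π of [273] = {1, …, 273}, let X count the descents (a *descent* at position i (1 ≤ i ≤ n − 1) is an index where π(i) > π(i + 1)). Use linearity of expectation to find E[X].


Write X = Σ X_I over i = 1, …, 272, with X_I the indicator of one descent.
There are 272 indicators.
For each fixed i, the pair (π(i), π(i+1)) is a uniformly random ordered pair of distinct values from {1, …, 273}; by symmetry P[π(i) > π(i+1)] = 1/2.
By linearity: E[X] = 272 · (1/2) = (273 − 1) · (1/2) = 136 ≈ 136.000000.

E[X] = 136 = 136.000000.


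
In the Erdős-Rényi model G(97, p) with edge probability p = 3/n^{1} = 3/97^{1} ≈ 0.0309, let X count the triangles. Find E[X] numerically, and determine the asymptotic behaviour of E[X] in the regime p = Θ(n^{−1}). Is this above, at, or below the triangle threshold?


Number of potential triangles: C(97, 3) = 147440.
Each occurs with probability p³ ≈ (0.0309)³ ≈ 2.95834e-05.
By linearity: E[X] = C(97, 3)·p³ ≈ 147440 · 2.95834e-05 ≈ 4.362.
Here α = 1, so p = 3/n is exactly at the triangle threshold p ~ 1/n. Asymptotically E[X] → c³/6 = 3³/6 = 9/2 ≈ 4.500, a bounded constant. In this regime the triangle count is asymptotically Poisson(c³/6).

E[X] ≈ 4.362; in regime p = Θ(1/n^{1}) E[X] stays bounded (at the triangle threshold p ~ 1/n).


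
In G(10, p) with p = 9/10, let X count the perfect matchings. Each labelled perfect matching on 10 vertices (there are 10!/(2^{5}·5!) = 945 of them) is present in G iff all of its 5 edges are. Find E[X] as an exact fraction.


K_10 has 10!/(2^{5}·5!) = 945 labelled perfect matchings.
For each such perfect matching H, let X_H = 1 if all 5 edges of H are present in G. Then P[X_H = 1] = p^{5} = (9/10)^{5} = 59049/100000.
By linearity of expectation: E[X] = Σ_H E[X_H] = 945 · p^{5} = 945 · 59049/100000 = 11160261/20000.
Numerically: E[X] ≈ 558.

E[X] = 945 · (9/10)^{5} = 11160261/20000 ≈ 558.


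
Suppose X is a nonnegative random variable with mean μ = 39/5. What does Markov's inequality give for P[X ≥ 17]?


μ = E[X] = 39/5, a = 17.
Markov: P[X ≥ 17] ≤ μ/a = (39/5)/17 = 39/85.
Numerically: ≈ 0.458824.
(Since a = 17 > μ = 7.800000, the bound 39/85 is < 1 and informative.)

P[X ≥ 17] ≤ 39/85 ≈ 0.458824.


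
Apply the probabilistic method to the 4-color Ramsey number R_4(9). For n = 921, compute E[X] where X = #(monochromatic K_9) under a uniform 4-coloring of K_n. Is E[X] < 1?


E[X] = C(921, 9) · 4^{1 − 36} = 1263413444025789313455 · 4^{−35} = 1263413444025789313455/1180591620717411303424.
As a reduced fraction: E[X] = 1263413444025789313455/1180591620717411303424 ≈ 1.0701528.
Is E[X] < 1? NO.
Since E[X] ≥ 1, the first-moment bound is inconclusive at n = 921; it does NOT by itself certify R_4(9) > 921.

E[X] = 1263413444025789313455/1180591620717411303424 ≈ 1.0701528; E[X] ≥ 1; first-moment method inconclusive here.


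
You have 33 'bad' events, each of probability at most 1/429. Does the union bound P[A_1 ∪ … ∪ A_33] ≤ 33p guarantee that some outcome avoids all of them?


Union bound: P[∪_{i=1}^{33} A_i] ≤ Σ_i P[A_i] ≤ 33·p = 33·(1/429) = 1/13.
Numerically: 1/13 ≈ 0.0769.
Is 1/13 < 1? YES.
Since P[∪ A_i] ≤ 1/13 < 1, the complement has P[∩ A_i^c] ≥ 1 − 1/13 = 12/13 > 0, so some outcome avoids every A_i.

33·p = 1/13 ≈ 0.0769; existence CERTIFIED by the union bound.


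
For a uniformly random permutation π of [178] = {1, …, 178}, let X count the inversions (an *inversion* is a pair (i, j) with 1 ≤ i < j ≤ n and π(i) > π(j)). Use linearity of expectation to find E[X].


Write X = Σ X_I over the C(178, 2) = 15753 pairs i < j, with X_I the indicator of one inversion.
There are 15753 indicators.
For each fixed pair i < j, the values π(i) and π(j) are two distinct elements of {1, …, 178} in uniformly random order; by symmetry P[π(i) > π(j)] = 1/2.
By linearity: E[X] = 15753 · (1/2) = C(178, 2) · (1/2) = 15753/2 = 15753/2 ≈ 7876.5000.

E[X] = 15753/2 = 7876.5000.


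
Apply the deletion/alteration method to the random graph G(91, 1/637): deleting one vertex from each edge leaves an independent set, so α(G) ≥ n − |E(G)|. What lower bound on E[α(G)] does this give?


E[|E(G)|] = C(91, 2)·p = 4095 · (1/637) = 45/7.
E[α(G)] ≥ n − E[|E(G)|] = 91 − 45/7 = 592/7.
Numerically: ≈ 84.571.
(This is only a lower bound; the true E[α(G)] may be larger.)

E[α(G)] ≥ 592/7 ≈ 84.571.


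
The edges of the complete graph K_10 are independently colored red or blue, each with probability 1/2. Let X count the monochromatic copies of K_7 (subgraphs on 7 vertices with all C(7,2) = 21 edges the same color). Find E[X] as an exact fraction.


Let X = Σ_S X_S over the C(10, 7) = 120 subsets S of size 7, where X_S = 1 if the K_7 on S is monochromatic.
For a fixed S, the K_7 on S has C(7, 2) = 21 edges. P[all 21 edges red] = (1/2)^21, and likewise for blue, so P[monochromatic] = 2·(1/2)^21 = 2^{1 − 21} = 1/1048576.
By linearity: E[X] = C(10, 7) · 2^{1 − 21} = 120 · 1/1048576 = 15/131072.
Numerically: E[X] ≈ 0.000.

E[X] = C(10,7)·2^(1−C(7,2)) = 15/131072 ≈ 0.000.


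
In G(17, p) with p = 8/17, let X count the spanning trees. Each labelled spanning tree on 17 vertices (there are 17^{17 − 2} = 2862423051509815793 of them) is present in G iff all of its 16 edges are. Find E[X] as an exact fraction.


K_17 has 17^{17 − 2} = 2862423051509815793 labelled spanning trees.
For each such spanning tree H, let X_H = 1 if all 16 edges of H are present in G. Then P[X_H = 1] = p^{16} = (8/17)^{16} = 281474976710656/48661191875666868481.
Summing the indicators: E[X] = Σ_H E[X_H] = 2862423051509815793 · p^{16} = 2862423051509815793 · 281474976710656/48661191875666868481 = 281474976710656/17.
Numerically: E[X] ≈ 1.6557e+13.

E[X] = 2862423051509815793 · (8/17)^{16} = 281474976710656/17 ≈ 1.6557e+13.


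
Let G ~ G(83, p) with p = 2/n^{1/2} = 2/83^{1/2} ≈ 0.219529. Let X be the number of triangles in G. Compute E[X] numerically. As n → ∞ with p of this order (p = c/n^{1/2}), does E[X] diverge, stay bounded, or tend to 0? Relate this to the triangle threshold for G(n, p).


Number of potential triangles: C(83, 3) = 91881.
Each occurs with probability p³ ≈ (0.219529)³ ≈ 1.05796877e-02.
By linearity: E[X] = C(83, 3)·p³ ≈ 91881 · 1.05796877e-02 ≈ 972.072286.
Since α = 1/2 < 1, p = c/n^{1/2} ≫ 1/n is above the triangle threshold p ~ 1/n. Asymptotically E[X] ~ (c³/6)·n^{3(1−α)} = (2³/6)·n^{1.5} → ∞; triangles are abundant w.h.p.

E[X] ≈ 972.072286; in regime p = Θ(1/n^{1/2}) E[X] diverges (above the triangle threshold p ~ 1/n).


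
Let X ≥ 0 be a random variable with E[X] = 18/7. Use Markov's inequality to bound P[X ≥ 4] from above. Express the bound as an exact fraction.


μ = E[X] = 18/7, a = 4.
Markov: P[X ≥ 4] ≤ μ/a = (18/7)/4 = 9/14.
Numerically: ≈ 0.643.
(Since a = 4 > μ = 2.571, the bound 9/14 is < 1 and informative.)

P[X ≥ 4] ≤ 9/14 ≈ 0.643.


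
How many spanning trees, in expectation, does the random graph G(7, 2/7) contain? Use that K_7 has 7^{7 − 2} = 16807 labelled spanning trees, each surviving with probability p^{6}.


K_7 has 7^{7 − 2} = 16807 labelled spanning trees.
For each such spanning tree H, let X_H = 1 if all 6 edges of H are present in G. Then P[X_H = 1] = p^{6} = (2/7)^{6} = 64/117649.
By linearity of expectation: E[X] = Σ_H E[X_H] = 16807 · p^{6} = 16807 · 64/117649 = 64/7.
Numerically: E[X] ≈ 9.14286.

E[X] = 16807 · (2/7)^{6} = 64/7 ≈ 9.14286.


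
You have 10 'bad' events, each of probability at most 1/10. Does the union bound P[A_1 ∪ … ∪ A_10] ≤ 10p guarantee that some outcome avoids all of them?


Union bound: P[∪_{i=1}^{10} A_i] ≤ Σ_i P[A_i] ≤ 10·p = 10·(1/10) = 1.
Numerically: 1 ≈ 1.0000000.
Is 1 < 1? NO.
Since the bound 1 is ≥ 1, the union bound is uninformative here; it does NOT by itself certify existence.

10·p = 1 ≈ 1.0000000; existence NOT certified by the union bound.


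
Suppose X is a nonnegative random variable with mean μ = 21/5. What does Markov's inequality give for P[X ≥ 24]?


μ = E[X] = 21/5, a = 24.
Markov: P[X ≥ 24] ≤ μ/a = (21/5)/24 = 7/40.
Numerically: ≈ 0.175.
(Since a = 24 > μ = 4.200, the bound 7/40 is < 1 and informative.)

P[X ≥ 24] ≤ 7/40 ≈ 0.175.


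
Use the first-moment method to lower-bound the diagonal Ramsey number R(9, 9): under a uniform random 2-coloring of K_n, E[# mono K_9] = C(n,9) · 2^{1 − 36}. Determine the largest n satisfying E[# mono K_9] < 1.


We need C(n, 9) · 2^{1 − 36} < 1, i.e. C(n, 9) < 2^{36 − 1} = 34359738368.
Check values of n near the boundary:
  n = 60: C(60, 9) = 14783142660; 14783142660 < 34359738368? YES
  n = 61: C(61, 9) = 17341763505; 17341763505 < 34359738368? YES
  n = 62: C(62, 9) = 20286591270; 20286591270 < 34359738368? YES
  n = 63: C(63, 9) = 23667689815; 23667689815 < 34359738368? YES
  n = 64: C(64, 9) = 27540584512; 27540584512 < 34359738368? YES
  n = 65: C(65, 9) = 31966749880; 31966749880 < 34359738368? YES
  n = 66: C(66, 9) = 37014131440; 37014131440 < 34359738368? NO
  n = 67: C(67, 9) = 42757703560; 42757703560 < 34359738368? NO
  n = 68: C(68, 9) = 49280065120; 49280065120 < 34359738368? NO
The largest n with C(n, 9) < 34359738368 is n = 65 (where E[X] = 3995843735/4294967296 ≈ 0.930355). Hence R(9, 9) > 65, i.e. R(9, 9) ≥ 66.

Largest n = 65; hence R(9, 9) > 65.


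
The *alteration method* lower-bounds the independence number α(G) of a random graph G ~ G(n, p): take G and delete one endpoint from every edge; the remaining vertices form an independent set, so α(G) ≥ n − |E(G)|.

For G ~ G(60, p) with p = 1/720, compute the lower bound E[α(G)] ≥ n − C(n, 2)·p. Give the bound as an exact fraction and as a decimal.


E[|E(G)|] = C(60, 2)·p = 1770 · (1/720) = 59/24.
E[α(G)] ≥ n − E[|E(G)|] = 60 − 59/24 = 1381/24.
Numerically: ≈ 57.542.
(This is only a lower bound; the true E[α(G)] may be larger.)

E[α(G)] ≥ 1381/24 ≈ 57.542.


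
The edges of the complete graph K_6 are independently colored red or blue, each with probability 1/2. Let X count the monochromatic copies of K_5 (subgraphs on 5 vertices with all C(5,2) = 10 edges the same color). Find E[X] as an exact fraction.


Let X = Σ_S X_S over the C(6, 5) = 6 subsets S of size 5, where X_S = 1 if the K_5 on S is monochromatic.
For a fixed S, the K_5 on S has C(5, 2) = 10 edges. P[all 10 edges red] = (1/2)^10, and likewise for blue, so P[monochromatic] = 2·(1/2)^10 = 2^{1 − 10} = 1/512.
By linearity: E[X] = C(6, 5) · 2^{1 − 10} = 6 · 1/512 = 3/256.
Numerically: E[X] ≈ 0.01172.

E[X] = C(6,5)·2^(1−C(5,2)) = 3/256 ≈ 0.01172.


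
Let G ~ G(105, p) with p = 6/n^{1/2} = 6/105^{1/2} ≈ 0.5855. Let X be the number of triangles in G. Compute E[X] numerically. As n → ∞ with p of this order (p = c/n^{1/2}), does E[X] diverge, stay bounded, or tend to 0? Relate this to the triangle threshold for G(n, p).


Number of potential triangles: C(105, 3) = 187460.
Each occurs with probability p³ ≈ (0.5855)³ ≈ 2.007566e-01.
By linearity: E[X] = C(105, 3)·p³ ≈ 187460 · 2.007566e-01 ≈ 37633.8297.
Since α = 1/2 < 1, p = c/n^{1/2} ≫ 1/n is above the triangle threshold p ~ 1/n. Asymptotically E[X] ~ (c³/6)·n^{3(1−α)} = (6³/6)·n^{1.5} → ∞; triangles are abundant w.h.p.

E[X] ≈ 37633.8297; in regime p = Θ(1/n^{1/2}) E[X] diverges (above the triangle threshold p ~ 1/n).


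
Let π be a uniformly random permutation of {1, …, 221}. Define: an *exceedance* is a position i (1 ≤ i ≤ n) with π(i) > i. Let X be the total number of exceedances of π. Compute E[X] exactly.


Write X = Σ_{i=1}^{221} X_i, where X_i = 1_{π(i) > i}.
For each fixed i, π(i) is uniform over {1, …, 221} (marginal of a uniform permutation), so P[π(i) > i] = (n − i)/n. Summing: Σ_{i=1}^{221} (n − i)/n = (0 + 1 + … + 220)/221 = 221(221 − 1)/(2·221) = (221 − 1)/2.
Hence E[X] = Σ_{i=1}^{221} (221 − i)/221 = 110 ≈ 110.000.

E[X] = 110 = 110.000.
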